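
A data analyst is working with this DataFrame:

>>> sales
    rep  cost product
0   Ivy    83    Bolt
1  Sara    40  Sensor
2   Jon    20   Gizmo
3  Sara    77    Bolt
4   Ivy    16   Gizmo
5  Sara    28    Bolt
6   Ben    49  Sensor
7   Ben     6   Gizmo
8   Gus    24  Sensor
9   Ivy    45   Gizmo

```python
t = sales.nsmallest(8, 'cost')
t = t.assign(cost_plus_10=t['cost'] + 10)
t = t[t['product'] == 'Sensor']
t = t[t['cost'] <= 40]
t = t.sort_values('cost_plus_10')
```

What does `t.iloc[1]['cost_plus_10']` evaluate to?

take 8 rows with smallest cost:
    rep  cost product
7   Ben     6   Gizmo
4   Ivy    16   Gizmo
2   Jon    20   Gizmo
8   Gus    24  Sensor
5  Sara    28    Bolt
1  Sara    40  Sensor
9   Ivy    45   Gizmo
6   Ben    49  Sensor
add column cost_plus_10 = t['cost'] + 10:
    rep  cost product  cost_plus_10
7   Ben     6   Gizmo            16
4   Ivy    16   Gizmo            26
2   Jon    20   Gizmo            30
8   Gus    24  Sensor            34
5  Sara    28    Bolt            38
1  Sara    40  Sensor            50
9   Ivy    45   Gizmo            55
6   Ben    49  Sensor            59
filter rows where product == 'Sensor':
    rep  cost product  cost_plus_10
8   Gus    24  Sensor            34
1  Sara    40  Sensor            50
6   Ben    49  Sensor            59
filter rows where cost <= 40:
    rep  cost product  cost_plus_10
8   Gus    24  Sensor            34
1  Sara    40  Sensor            50
sort by cost_plus_10:
    rep  cost product  cost_plus_10
8   Gus    24  Sensor            34
1  Sara    40  Sensor            50

50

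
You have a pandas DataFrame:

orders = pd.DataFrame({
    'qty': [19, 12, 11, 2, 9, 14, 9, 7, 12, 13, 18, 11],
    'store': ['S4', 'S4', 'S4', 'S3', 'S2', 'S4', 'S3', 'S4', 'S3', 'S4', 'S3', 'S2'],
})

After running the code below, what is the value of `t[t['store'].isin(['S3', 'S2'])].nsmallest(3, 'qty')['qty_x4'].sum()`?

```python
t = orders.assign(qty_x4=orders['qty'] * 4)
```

add column qty_x4 = orders['qty'] * 4:
    qty store  qty_x4
0    19    S4      76
1    12    S4      48
2    11    S4      44
3     2    S3       8
4     9    S2      36
5    14    S4      56
6     9    S3      36
7     7    S4      28
8    12    S3      48
9    13    S4      52
10   18    S3      72
11   11    S2      44
filter rows where store in ['S3', 'S2']:
    qty store  qty_x4
3     2    S3       8
4     9    S2      36
6     9    S3      36
8    12    S3      48
10   18    S3      72
11   11    S2      44
take 3 rows with smallest qty:
   qty store  qty_x4
3    2    S3       8
4    9    S2      36
6    9    S3      36
Finally, sum of column 'qty_x4' = 80.

80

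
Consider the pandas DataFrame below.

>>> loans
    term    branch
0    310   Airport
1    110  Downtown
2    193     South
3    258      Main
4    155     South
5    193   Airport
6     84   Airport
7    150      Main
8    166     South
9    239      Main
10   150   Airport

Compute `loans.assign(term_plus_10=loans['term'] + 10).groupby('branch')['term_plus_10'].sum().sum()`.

2118

add column term_plus_10 = loans['term'] + 10:
    term    branch  term_plus_10
0    310   Airport           320
1    110  Downtown           120
2    193     South           203
3    258      Main           268
4    155     South           165
5    193   Airport           203
6     84   Airport            94
7    150      Main           160
8    166     South           176
9    239      Main           249
10   150   Airport           160
group by branch, sum of term_plus_10:
branch
Airport     777
Downtown    120
Main        677
South       544
Name: term_plus_10, dtype: int64
Then the sum of the resulting series: 2118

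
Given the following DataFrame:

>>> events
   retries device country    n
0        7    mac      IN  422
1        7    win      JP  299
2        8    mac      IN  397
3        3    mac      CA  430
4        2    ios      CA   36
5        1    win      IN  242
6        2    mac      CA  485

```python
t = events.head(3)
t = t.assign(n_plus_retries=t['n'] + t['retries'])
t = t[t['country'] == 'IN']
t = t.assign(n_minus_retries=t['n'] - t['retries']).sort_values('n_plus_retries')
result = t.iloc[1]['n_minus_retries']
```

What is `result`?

take first 3 rows:
   retries device country    n
0        7    mac      IN  422
1        7    win      JP  299
2        8    mac      IN  397
add column n_plus_retries = t['n'] + t['retries']:
   retries device country    n  n_plus_retries
0        7    mac      IN  422             429
1        7    win      JP  299             306
2        8    mac      IN  397             405
filter rows where country == 'IN':
   retries device country    n  n_plus_retries
0        7    mac      IN  422             429
2        8    mac      IN  397             405
add column n_minus_retries = t['n'] - t['retries']:
   retries device country    n  n_plus_retries  n_minus_retries
0        7    mac      IN  422             429              415
2        8    mac      IN  397             405              389
sort by n_plus_retries:
   retries device country    n  n_plus_retries  n_minus_retries
2        8    mac      IN  397             405              389
0        7    mac      IN  422             429              415
Taking the value at position 1, column 'n_minus_retries' gives 415.

415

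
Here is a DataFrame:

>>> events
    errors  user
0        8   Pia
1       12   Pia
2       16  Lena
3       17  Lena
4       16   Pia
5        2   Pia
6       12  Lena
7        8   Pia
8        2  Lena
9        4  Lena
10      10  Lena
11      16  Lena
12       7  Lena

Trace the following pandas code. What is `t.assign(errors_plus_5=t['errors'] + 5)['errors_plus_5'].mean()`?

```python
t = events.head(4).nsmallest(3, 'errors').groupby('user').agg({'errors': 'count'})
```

6.5

take first 4 rows:
   errors  user
0       8   Pia
1      12   Pia
2      16  Lena
3      17  Lena
take 3 rows with smallest errors:
   errors  user
0       8   Pia
1      12   Pia
2      16  Lena
group by user, count of errors:
      errors
user        
Lena       1
Pia        2
add column errors_plus_5 = t['errors'] + 5:
      errors  errors_plus_5
user                       
Lena       1              6
Pia        2              7
Taking the mean of column 'errors_plus_5' gives 6.5.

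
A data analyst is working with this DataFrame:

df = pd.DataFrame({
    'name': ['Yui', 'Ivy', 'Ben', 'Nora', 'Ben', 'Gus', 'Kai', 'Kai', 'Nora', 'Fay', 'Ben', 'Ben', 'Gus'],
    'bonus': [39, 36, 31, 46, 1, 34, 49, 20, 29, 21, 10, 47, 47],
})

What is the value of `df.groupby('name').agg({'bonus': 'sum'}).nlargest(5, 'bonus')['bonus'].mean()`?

group by name, sum of bonus:
      bonus
name       
Ben      89
Fay      21
Gus      81
Ivy      36
Kai      69
Nora     75
Yui      39
take 5 rows with largest bonus:
      bonus
name       
Ben      89
Gus      81
Nora     75
Kai      69
Yui      39

70.6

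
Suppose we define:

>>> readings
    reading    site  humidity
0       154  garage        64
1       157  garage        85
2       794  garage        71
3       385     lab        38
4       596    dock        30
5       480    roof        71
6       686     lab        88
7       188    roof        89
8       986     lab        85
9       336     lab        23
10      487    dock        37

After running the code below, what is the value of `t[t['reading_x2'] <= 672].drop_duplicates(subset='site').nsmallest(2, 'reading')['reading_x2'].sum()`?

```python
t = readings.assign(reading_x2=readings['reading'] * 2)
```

684

add column reading_x2 = readings['reading'] * 2:
    reading    site  humidity  reading_x2
0       154  garage        64         308
1       157  garage        85         314
2       794  garage        71        1588
3       385     lab        38         770
4       596    dock        30        1192
5       480    roof        71         960
6       686     lab        88        1372
7       188    roof        89         376
8       986     lab        85        1972
9       336     lab        23         672
10      487    dock        37         974
filter rows where reading_x2 <= 672:
   reading    site  humidity  reading_x2
0      154  garage        64         308
1      157  garage        85         314
7      188    roof        89         376
9      336     lab        23         672
drop duplicate site (keep=first):
   reading    site  humidity  reading_x2
0      154  garage        64         308
7      188    roof        89         376
9      336     lab        23         672
take 2 rows with smallest reading:
   reading    site  humidity  reading_x2
0      154  garage        64         308
7      188    roof        89         376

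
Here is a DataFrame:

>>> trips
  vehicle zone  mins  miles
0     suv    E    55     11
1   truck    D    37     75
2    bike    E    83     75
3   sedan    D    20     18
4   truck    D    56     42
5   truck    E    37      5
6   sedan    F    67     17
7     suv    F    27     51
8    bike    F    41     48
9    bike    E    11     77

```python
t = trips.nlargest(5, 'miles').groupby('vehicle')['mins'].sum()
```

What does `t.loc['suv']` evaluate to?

27

take 5 rows with largest miles:
  vehicle zone  mins  miles
9    bike    E    11     77
1   truck    D    37     75
2    bike    E    83     75
7     suv    F    27     51
8    bike    F    41     48
group by vehicle, sum of mins:
vehicle
bike     135
suv       27
truck     37
Name: mins, dtype: int64
So loc['suv'] = 27.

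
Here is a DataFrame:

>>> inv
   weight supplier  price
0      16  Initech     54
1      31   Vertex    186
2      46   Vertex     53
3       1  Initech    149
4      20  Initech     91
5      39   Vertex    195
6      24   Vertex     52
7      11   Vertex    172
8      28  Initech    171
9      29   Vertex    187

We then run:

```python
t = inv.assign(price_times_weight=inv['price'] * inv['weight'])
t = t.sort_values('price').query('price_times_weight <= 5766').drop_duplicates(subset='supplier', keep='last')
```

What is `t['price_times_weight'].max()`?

5423

add column price_times_weight = inv['price'] * inv['weight']:
   weight supplier  price  price_times_weight
0      16  Initech     54                 864
1      31   Vertex    186                5766
2      46   Vertex     53                2438
3       1  Initech    149                 149
4      20  Initech     91                1820
5      39   Vertex    195                7605
6      24   Vertex     52                1248
7      11   Vertex    172                1892
8      28  Initech    171                4788
9      29   Vertex    187                5423
sort by price:
   weight supplier  price  price_times_weight
6      24   Vertex     52                1248
2      46   Vertex     53                2438
0      16  Initech     54                 864
4      20  Initech     91                1820
3       1  Initech    149                 149
8      28  Initech    171                4788
7      11   Vertex    172                1892
1      31   Vertex    186                5766
9      29   Vertex    187                5423
5      39   Vertex    195                7605
filter rows where price_times_weight <= 5766:
   weight supplier  price  price_times_weight
6      24   Vertex     52                1248
2      46   Vertex     53                2438
0      16  Initech     54                 864
4      20  Initech     91                1820
3       1  Initech    149                 149
8      28  Initech    171                4788
7      11   Vertex    172                1892
1      31   Vertex    186                5766
9      29   Vertex    187                5423
drop duplicate supplier (keep=last):
   weight supplier  price  price_times_weight
8      28  Initech    171                4788
9      29   Vertex    187                5423
Finally, max of column 'price_times_weight' = 5423.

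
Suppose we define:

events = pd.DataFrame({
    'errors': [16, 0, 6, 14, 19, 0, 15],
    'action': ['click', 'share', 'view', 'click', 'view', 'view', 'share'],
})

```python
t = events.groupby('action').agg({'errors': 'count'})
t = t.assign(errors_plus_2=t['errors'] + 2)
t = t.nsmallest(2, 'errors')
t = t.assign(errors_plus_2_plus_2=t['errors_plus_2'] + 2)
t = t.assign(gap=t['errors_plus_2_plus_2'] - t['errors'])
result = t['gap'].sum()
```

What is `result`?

group by action, count of errors:
        errors
action        
click        2
share        2
view         3
add column errors_plus_2 = t['errors'] + 2:
        errors  errors_plus_2
action                       
click        2              4
share        2              4
view         3              5
take 2 rows with smallest errors:
        errors  errors_plus_2
action                       
click        2              4
share        2              4
add column errors_plus_2_plus_2 = t['errors_plus_2'] + 2:
        errors  errors_plus_2  errors_plus_2_plus_2
action                                             
click        2              4                     6
share        2              4                     6
add column gap = t['errors_plus_2_plus_2'] - t['errors']:
        errors  errors_plus_2  errors_plus_2_plus_2  gap
action                                                  
click        2              4                     6    4
share        2              4                     6    4
So sum() = 8.

8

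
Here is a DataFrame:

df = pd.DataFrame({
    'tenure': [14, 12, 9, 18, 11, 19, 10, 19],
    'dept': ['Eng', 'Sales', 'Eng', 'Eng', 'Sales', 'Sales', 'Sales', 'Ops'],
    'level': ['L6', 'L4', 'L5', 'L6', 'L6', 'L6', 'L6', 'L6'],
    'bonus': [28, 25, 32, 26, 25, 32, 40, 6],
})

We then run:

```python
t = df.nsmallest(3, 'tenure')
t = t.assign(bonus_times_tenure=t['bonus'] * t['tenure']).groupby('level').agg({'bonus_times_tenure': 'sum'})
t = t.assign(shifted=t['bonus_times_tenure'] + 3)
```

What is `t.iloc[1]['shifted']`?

678

take 3 rows with smallest tenure:
   tenure   dept level  bonus
2       9    Eng    L5     32
6      10  Sales    L6     40
4      11  Sales    L6     25
add column bonus_times_tenure = t['bonus'] * t['tenure']:
   tenure   dept level  bonus  bonus_times_tenure
2       9    Eng    L5     32                 288
6      10  Sales    L6     40                 400
4      11  Sales    L6     25                 275
group by level, sum of bonus_times_tenure:
       bonus_times_tenure
level                    
L5                    288
L6                    675
add column shifted = t['bonus_times_tenure'] + 3:
       bonus_times_tenure  shifted
level                             
L5                    288      291
L6                    675      678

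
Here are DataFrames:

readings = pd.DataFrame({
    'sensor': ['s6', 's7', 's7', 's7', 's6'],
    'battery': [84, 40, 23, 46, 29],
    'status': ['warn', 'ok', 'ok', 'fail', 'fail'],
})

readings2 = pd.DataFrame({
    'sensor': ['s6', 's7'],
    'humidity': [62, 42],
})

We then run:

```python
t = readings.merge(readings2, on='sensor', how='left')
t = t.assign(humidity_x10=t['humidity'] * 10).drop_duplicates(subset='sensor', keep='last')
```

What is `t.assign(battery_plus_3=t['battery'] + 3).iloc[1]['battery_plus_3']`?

merge on 'sensor' (how='left') → 5 rows:
  sensor  battery status  humidity
0     s6       84   warn        62
1     s7       40     ok        42
2     s7       23     ok        42
3     s7       46   fail        42
4     s6       29   fail        62
add column humidity_x10 = t['humidity'] * 10:
  sensor  battery status  humidity  humidity_x10
0     s6       84   warn        62           620
1     s7       40     ok        42           420
2     s7       23     ok        42           420
3     s7       46   fail        42           420
4     s6       29   fail        62           620
drop duplicate sensor (keep=last):
  sensor  battery status  humidity  humidity_x10
3     s7       46   fail        42           420
4     s6       29   fail        62           620
add column battery_plus_3 = t['battery'] + 3:
  sensor  battery status  humidity  humidity_x10  battery_plus_3
3     s7       46   fail        42           420              49
4     s6       29   fail        62           620              32
Reading off the value at position 1, column 'battery_plus_3', we get 32.

32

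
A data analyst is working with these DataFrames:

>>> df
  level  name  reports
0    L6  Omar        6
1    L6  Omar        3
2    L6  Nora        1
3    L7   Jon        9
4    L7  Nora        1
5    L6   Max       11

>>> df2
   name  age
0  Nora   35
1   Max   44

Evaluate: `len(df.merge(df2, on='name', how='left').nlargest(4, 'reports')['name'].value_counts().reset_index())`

3

merge on 'name' (how='left') → 6 rows:
  level  name  reports   age
0    L6  Omar        6   NaN
1    L6  Omar        3   NaN
2    L6  Nora        1  35.0
3    L7   Jon        9   NaN
4    L7  Nora        1  35.0
5    L6   Max       11  44.0
take 4 rows with largest reports:
  level  name  reports   age
5    L6   Max       11  44.0
3    L7   Jon        9   NaN
0    L6  Omar        6   NaN
1    L6  Omar        3   NaN
value_counts of name:
name
Omar    2
Max     1
Jon     1
Name: count, dtype: int64
reset_index():
   name  count
0  Omar      2
1   Max      1
2   Jon      1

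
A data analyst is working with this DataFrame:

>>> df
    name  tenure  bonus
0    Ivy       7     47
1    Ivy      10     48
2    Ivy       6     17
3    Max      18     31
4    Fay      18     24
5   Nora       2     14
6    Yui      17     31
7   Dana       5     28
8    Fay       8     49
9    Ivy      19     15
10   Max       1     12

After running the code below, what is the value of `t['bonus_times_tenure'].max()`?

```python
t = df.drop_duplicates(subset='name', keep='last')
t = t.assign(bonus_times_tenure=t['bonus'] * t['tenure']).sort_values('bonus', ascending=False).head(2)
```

527

drop duplicate name (keep=last):
    name  tenure  bonus
5   Nora       2     14
6    Yui      17     31
7   Dana       5     28
8    Fay       8     49
9    Ivy      19     15
10   Max       1     12
add column bonus_times_tenure = t['bonus'] * t['tenure']:
    name  tenure  bonus  bonus_times_tenure
5   Nora       2     14                  28
6    Yui      17     31                 527
7   Dana       5     28                 140
8    Fay       8     49                 392
9    Ivy      19     15                 285
10   Max       1     12                  12
sort by bonus descending:
    name  tenure  bonus  bonus_times_tenure
8    Fay       8     49                 392
6    Yui      17     31                 527
7   Dana       5     28                 140
9    Ivy      19     15                 285
5   Nora       2     14                  28
10   Max       1     12                  12
take first 2 rows:
  name  tenure  bonus  bonus_times_tenure
8  Fay       8     49                 392
6  Yui      17     31                 527
max of column 'bonus_times_tenure' → 527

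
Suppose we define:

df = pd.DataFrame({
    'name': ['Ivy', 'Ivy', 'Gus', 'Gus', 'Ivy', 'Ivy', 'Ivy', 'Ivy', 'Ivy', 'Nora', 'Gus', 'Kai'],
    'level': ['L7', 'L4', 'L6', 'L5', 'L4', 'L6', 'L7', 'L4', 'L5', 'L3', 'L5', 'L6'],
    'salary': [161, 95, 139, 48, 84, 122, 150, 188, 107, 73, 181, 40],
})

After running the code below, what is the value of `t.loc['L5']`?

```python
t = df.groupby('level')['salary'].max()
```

181

group by level, max of salary:
level
L3     73
L4    188
L5    181
L6    139
L7    161
Name: salary, dtype: int64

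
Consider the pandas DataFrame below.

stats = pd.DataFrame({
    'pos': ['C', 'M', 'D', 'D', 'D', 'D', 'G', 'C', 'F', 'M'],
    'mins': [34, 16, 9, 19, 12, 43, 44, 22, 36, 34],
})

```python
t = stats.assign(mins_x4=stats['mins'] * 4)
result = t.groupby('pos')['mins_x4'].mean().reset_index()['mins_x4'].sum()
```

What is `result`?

615.0

add column mins_x4 = stats['mins'] * 4:
  pos  mins  mins_x4
0   C    34      136
1   M    16       64
2   D     9       36
3   D    19       76
4   D    12       48
5   D    43      172
6   G    44      176
7   C    22       88
8   F    36      144
9   M    34      136
group by pos, mean of mins_x4:
pos
C    112.0
D     83.0
F    144.0
G    176.0
M    100.0
Name: mins_x4, dtype: float64
reset_index():
  pos  mins_x4
0   C    112.0
1   D     83.0
2   F    144.0
3   G    176.0
4   M    100.0
Then the sum of column 'mins_x4': 615.0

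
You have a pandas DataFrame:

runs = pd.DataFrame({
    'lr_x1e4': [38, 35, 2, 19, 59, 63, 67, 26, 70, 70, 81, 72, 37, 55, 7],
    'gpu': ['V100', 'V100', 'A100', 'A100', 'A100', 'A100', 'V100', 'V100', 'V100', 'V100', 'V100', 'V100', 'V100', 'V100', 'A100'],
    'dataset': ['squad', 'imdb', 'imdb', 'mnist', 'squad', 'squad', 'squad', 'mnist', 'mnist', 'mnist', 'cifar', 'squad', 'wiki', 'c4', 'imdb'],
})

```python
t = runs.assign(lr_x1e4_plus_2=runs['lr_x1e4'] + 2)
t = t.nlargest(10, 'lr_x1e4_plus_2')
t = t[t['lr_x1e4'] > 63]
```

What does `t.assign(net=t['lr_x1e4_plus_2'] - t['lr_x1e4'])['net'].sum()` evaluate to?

10

add column lr_x1e4_plus_2 = runs['lr_x1e4'] + 2:
    lr_x1e4   gpu dataset  lr_x1e4_plus_2
0        38  V100   squad              40
1        35  V100    imdb              37
2         2  A100    imdb               4
3        19  A100   mnist              21
4        59  A100   squad              61
5        63  A100   squad              65
6        67  V100   squad              69
7        26  V100   mnist              28
8        70  V100   mnist              72
9        70  V100   mnist              72
10       81  V100   cifar              83
11       72  V100   squad              74
12       37  V100    wiki              39
13       55  V100      c4              57
14        7  A100    imdb               9
take 10 rows with largest lr_x1e4_plus_2:
    lr_x1e4   gpu dataset  lr_x1e4_plus_2
10       81  V100   cifar              83
11       72  V100   squad              74
8        70  V100   mnist              72
9        70  V100   mnist              72
6        67  V100   squad              69
5        63  A100   squad              65
4        59  A100   squad              61
13       55  V100      c4              57
0        38  V100   squad              40
12       37  V100    wiki              39
filter rows where lr_x1e4 > 63:
    lr_x1e4   gpu dataset  lr_x1e4_plus_2
10       81  V100   cifar              83
11       72  V100   squad              74
8        70  V100   mnist              72
9        70  V100   mnist              72
6        67  V100   squad              69
add column net = t['lr_x1e4_plus_2'] - t['lr_x1e4']:
    lr_x1e4   gpu dataset  lr_x1e4_plus_2  net
10       81  V100   cifar              83    2
11       72  V100   squad              74    2
8        70  V100   mnist              72    2
9        70  V100   mnist              72    2
6        67  V100   squad              69    2
So sum() = 10.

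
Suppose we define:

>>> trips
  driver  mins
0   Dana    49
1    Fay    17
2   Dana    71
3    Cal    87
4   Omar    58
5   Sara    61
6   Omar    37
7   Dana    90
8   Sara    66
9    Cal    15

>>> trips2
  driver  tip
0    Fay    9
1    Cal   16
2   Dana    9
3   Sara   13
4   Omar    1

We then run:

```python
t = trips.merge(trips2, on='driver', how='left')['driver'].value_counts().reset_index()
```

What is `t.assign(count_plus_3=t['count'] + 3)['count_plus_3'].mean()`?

merge on 'driver' (how='left') → 10 rows:
  driver  mins  tip
0   Dana    49    9
1    Fay    17    9
2   Dana    71    9
3    Cal    87   16
4   Omar    58    1
5   Sara    61   13
6   Omar    37    1
7   Dana    90    9
8   Sara    66   13
9    Cal    15   16
value_counts of driver:
driver
Dana    3
Cal     2
Omar    2
Sara    2
Fay     1
Name: count, dtype: int64
reset_index():
  driver  count
0   Dana      3
1    Cal      2
2   Omar      2
3   Sara      2
4    Fay      1
add column count_plus_3 = t['count'] + 3:
  driver  count  count_plus_3
0   Dana      3             6
1    Cal      2             5
2   Omar      2             5
3   Sara      2             5
4    Fay      1             4
So mean() = 5.0.

5.0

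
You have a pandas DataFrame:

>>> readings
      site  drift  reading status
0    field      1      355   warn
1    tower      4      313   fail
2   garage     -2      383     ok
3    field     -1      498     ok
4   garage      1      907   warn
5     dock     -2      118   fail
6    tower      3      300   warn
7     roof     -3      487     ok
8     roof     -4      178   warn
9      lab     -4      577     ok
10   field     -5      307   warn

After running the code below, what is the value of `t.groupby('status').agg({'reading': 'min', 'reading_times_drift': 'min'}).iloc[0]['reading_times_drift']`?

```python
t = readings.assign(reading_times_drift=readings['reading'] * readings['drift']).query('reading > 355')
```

-2308

add column reading_times_drift = readings['reading'] * readings['drift']:
      site  drift  reading status  reading_times_drift
0    field      1      355   warn                  355
1    tower      4      313   fail                 1252
2   garage     -2      383     ok                 -766
3    field     -1      498     ok                 -498
4   garage      1      907   warn                  907
5     dock     -2      118   fail                 -236
6    tower      3      300   warn                  900
7     roof     -3      487     ok                -1461
8     roof     -4      178   warn                 -712
9      lab     -4      577     ok                -2308
10   field     -5      307   warn                -1535
filter rows where reading > 355:
     site  drift  reading status  reading_times_drift
2  garage     -2      383     ok                 -766
3   field     -1      498     ok                 -498
4  garage      1      907   warn                  907
7    roof     -3      487     ok                -1461
9     lab     -4      577     ok                -2308
group by status: min(reading), min(reading_times_drift):
        reading  reading_times_drift
status                              
ok          383                -2308
warn        907                  907
value at position 0, column 'reading_times_drift' → -2308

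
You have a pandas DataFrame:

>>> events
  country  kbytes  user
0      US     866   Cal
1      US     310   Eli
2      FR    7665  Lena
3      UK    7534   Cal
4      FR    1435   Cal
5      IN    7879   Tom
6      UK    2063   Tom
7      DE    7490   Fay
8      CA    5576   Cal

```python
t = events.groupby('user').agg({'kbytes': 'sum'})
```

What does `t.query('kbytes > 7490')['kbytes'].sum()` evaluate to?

33018

group by user, sum of kbytes:
      kbytes
user        
Cal    15411
Eli      310
Fay     7490
Lena    7665
Tom     9942
filter rows where kbytes > 7490:
      kbytes
user        
Cal    15411
Lena    7665
Tom     9942
So sum() = 33018.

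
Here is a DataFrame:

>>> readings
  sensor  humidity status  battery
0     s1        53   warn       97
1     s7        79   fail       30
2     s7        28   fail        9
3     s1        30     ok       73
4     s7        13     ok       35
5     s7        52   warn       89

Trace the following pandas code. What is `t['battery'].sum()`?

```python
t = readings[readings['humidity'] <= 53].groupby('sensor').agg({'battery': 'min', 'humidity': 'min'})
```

filter rows where humidity <= 53:
  sensor  humidity status  battery
0     s1        53   warn       97
2     s7        28   fail        9
3     s1        30     ok       73
4     s7        13     ok       35
5     s7        52   warn       89
group by sensor: min(battery), min(humidity):
        battery  humidity
sensor                   
s1           73        30
s7            9        13
Reading off the sum of column 'battery', we get 82.

82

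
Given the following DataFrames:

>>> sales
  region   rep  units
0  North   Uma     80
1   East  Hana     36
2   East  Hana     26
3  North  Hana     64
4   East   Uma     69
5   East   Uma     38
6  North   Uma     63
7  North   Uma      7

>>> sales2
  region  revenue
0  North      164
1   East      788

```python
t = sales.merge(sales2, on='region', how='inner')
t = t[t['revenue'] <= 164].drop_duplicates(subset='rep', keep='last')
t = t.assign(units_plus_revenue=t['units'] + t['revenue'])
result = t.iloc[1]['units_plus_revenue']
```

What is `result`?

merge on 'region' (how='inner') → 8 rows:
  region   rep  units  revenue
0  North   Uma     80      164
1   East  Hana     36      788
2   East  Hana     26      788
3  North  Hana     64      164
4   East   Uma     69      788
5   East   Uma     38      788
6  North   Uma     63      164
7  North   Uma      7      164
filter rows where revenue <= 164:
  region   rep  units  revenue
0  North   Uma     80      164
3  North  Hana     64      164
6  North   Uma     63      164
7  North   Uma      7      164
drop duplicate rep (keep=last):
  region   rep  units  revenue
3  North  Hana     64      164
7  North   Uma      7      164
add column units_plus_revenue = t['units'] + t['revenue']:
  region   rep  units  revenue  units_plus_revenue
3  North  Hana     64      164                 228
7  North   Uma      7      164                 171

171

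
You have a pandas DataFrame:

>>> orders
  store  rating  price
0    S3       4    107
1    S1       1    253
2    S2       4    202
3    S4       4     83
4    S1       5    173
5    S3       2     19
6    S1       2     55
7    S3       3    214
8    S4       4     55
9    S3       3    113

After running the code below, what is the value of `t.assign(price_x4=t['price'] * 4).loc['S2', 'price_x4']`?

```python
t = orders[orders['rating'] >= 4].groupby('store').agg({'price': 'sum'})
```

filter rows where rating >= 4:
  store  rating  price
0    S3       4    107
2    S2       4    202
3    S4       4     83
4    S1       5    173
8    S4       4     55
group by store, sum of price:
       price
store       
S1       173
S2       202
S3       107
S4       138
add column price_x4 = t['price'] * 4:
       price  price_x4
store                 
S1       173       692
S2       202       808
S3       107       428
S4       138       552
Taking the value at row 'S2', column 'price_x4' gives 808.

808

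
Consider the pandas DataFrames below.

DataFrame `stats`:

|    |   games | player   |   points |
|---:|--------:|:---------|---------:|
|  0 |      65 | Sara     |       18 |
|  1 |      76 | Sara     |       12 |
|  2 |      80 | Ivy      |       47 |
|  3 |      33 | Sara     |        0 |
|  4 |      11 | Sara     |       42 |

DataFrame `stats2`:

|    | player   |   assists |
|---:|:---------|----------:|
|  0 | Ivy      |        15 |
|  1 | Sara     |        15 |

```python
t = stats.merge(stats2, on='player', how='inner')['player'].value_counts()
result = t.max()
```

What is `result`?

4

merge on 'player' (how='inner') → 5 rows:
   games player  points  assists
0     65   Sara      18       15
1     76   Sara      12       15
2     80    Ivy      47       15
3     33   Sara       0       15
4     11   Sara      42       15
value_counts of player:
player
Sara    4
Ivy     1
Name: count, dtype: int64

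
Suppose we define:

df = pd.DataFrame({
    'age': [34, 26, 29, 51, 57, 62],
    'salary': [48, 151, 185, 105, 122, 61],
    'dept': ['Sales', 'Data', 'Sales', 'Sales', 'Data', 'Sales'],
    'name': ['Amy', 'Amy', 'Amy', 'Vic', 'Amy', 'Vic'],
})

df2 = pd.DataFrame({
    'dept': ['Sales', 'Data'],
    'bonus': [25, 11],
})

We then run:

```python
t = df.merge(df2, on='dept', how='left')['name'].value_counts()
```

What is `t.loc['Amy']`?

merge on 'dept' (how='left') → 6 rows:
   age  salary   dept name  bonus
0   34      48  Sales  Amy     25
1   26     151   Data  Amy     11
2   29     185  Sales  Amy     25
3   51     105  Sales  Vic     25
4   57     122   Data  Amy     11
5   62      61  Sales  Vic     25
value_counts of name:
name
Amy    4
Vic    2
Name: count, dtype: int64
Then the value at index 'Amy': 4

4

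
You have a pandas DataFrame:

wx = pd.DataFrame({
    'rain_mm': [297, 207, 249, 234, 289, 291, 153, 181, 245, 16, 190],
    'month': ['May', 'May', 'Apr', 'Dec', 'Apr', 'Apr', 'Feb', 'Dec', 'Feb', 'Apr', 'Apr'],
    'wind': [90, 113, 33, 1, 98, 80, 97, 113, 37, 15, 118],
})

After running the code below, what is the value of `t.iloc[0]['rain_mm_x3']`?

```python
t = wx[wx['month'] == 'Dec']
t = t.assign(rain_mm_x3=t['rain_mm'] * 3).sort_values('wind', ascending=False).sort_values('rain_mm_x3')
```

filter rows where month == 'Dec':
   rain_mm month  wind
3      234   Dec     1
7      181   Dec   113
add column rain_mm_x3 = t['rain_mm'] * 3:
   rain_mm month  wind  rain_mm_x3
3      234   Dec     1         702
7      181   Dec   113         543
sort by wind descending:
   rain_mm month  wind  rain_mm_x3
7      181   Dec   113         543
3      234   Dec     1         702
sort by rain_mm_x3:
   rain_mm month  wind  rain_mm_x3
7      181   Dec   113         543
3      234   Dec     1         702

543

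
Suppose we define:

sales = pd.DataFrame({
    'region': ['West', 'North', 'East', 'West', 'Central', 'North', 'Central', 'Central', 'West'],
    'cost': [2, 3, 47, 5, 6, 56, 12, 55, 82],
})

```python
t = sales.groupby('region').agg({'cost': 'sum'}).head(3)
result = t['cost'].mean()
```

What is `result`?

59.6666666667

group by region, sum of cost:
         cost
region       
Central    73
East       47
North      59
West       89
take first 3 rows:
         cost
region       
Central    73
East       47
North      59
So mean() = 59.6666666667.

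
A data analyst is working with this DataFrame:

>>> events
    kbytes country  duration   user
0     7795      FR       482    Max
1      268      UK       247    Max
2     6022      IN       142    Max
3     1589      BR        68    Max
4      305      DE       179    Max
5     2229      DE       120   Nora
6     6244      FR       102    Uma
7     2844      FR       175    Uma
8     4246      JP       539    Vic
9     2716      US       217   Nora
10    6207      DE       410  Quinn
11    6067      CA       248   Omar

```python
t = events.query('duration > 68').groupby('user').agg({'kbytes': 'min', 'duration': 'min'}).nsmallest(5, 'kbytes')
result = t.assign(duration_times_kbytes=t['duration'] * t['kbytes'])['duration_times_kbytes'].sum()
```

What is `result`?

4388834

filter rows where duration > 68:
    kbytes country  duration   user
0     7795      FR       482    Max
1      268      UK       247    Max
2     6022      IN       142    Max
4      305      DE       179    Max
5     2229      DE       120   Nora
6     6244      FR       102    Uma
7     2844      FR       175    Uma
8     4246      JP       539    Vic
9     2716      US       217   Nora
10    6207      DE       410  Quinn
11    6067      CA       248   Omar
group by user: min(kbytes), min(duration):
       kbytes  duration
user                   
Max       268       142
Nora     2229       120
Omar     6067       248
Quinn    6207       410
Uma      2844       102
Vic      4246       539
take 5 rows with smallest kbytes:
      kbytes  duration
user                  
Max      268       142
Nora    2229       120
Uma     2844       102
Vic     4246       539
Omar    6067       248
add column duration_times_kbytes = t['duration'] * t['kbytes']:
      kbytes  duration  duration_times_kbytes
user                                         
Max      268       142                  38056
Nora    2229       120                 267480
Uma     2844       102                 290088
Vic     4246       539                2288594
Omar    6067       248                1504616
Then the sum of column 'duration_times_kbytes': 4388834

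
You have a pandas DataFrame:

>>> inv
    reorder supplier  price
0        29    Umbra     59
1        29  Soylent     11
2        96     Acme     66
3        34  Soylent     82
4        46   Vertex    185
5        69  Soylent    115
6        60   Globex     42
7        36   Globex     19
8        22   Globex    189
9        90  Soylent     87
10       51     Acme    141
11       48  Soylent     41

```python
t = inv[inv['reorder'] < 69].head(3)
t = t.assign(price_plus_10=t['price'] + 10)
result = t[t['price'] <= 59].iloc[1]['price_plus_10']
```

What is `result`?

filter rows where reorder < 69:
    reorder supplier  price
0        29    Umbra     59
1        29  Soylent     11
3        34  Soylent     82
4        46   Vertex    185
6        60   Globex     42
7        36   Globex     19
8        22   Globex    189
10       51     Acme    141
11       48  Soylent     41
take first 3 rows:
   reorder supplier  price
0       29    Umbra     59
1       29  Soylent     11
3       34  Soylent     82
add column price_plus_10 = t['price'] + 10:
   reorder supplier  price  price_plus_10
0       29    Umbra     59             69
1       29  Soylent     11             21
3       34  Soylent     82             92
filter rows where price <= 59:
   reorder supplier  price  price_plus_10
0       29    Umbra     59             69
1       29  Soylent     11             21
Hence 21.

21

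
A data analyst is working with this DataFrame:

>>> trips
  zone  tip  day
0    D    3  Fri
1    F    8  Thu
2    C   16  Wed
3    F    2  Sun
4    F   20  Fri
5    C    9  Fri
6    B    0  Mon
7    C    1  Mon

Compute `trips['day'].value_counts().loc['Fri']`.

value_counts of day:
day
Fri    3
Mon    2
Thu    1
Wed    1
Sun    1
Name: count, dtype: int64
value at index 'Fri' → 3

3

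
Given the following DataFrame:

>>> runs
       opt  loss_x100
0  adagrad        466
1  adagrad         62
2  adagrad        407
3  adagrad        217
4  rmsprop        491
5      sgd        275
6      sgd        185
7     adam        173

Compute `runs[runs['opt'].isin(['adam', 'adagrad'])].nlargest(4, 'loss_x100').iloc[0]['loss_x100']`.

466

filter rows where opt in ['adam', 'adagrad']:
       opt  loss_x100
0  adagrad        466
1  adagrad         62
2  adagrad        407
3  adagrad        217
7     adam        173
take 4 rows with largest loss_x100:
       opt  loss_x100
0  adagrad        466
2  adagrad        407
3  adagrad        217
7     adam        173
Taking the value at position 0, column 'loss_x100' gives 466.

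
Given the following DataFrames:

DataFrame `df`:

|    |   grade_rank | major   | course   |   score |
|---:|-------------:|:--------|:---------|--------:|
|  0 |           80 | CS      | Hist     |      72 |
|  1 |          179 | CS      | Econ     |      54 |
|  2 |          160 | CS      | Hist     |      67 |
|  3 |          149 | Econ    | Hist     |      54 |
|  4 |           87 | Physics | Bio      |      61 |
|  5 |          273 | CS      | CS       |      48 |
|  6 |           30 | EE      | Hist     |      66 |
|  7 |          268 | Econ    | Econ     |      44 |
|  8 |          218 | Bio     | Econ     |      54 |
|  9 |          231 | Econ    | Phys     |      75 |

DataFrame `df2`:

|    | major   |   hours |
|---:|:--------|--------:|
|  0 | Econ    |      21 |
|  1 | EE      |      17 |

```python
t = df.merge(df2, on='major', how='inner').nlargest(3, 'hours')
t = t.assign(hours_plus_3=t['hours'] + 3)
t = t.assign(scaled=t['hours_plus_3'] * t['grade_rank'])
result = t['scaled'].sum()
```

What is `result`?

15552

merge on 'major' (how='inner') → 4 rows:
   grade_rank major course  score  hours
0         149  Econ   Hist     54     21
1          30    EE   Hist     66     17
2         268  Econ   Econ     44     21
3         231  Econ   Phys     75     21
take 3 rows with largest hours:
   grade_rank major course  score  hours
0         149  Econ   Hist     54     21
2         268  Econ   Econ     44     21
3         231  Econ   Phys     75     21
add column hours_plus_3 = t['hours'] + 3:
   grade_rank major course  score  hours  hours_plus_3
0         149  Econ   Hist     54     21            24
2         268  Econ   Econ     44     21            24
3         231  Econ   Phys     75     21            24
add column scaled = t['hours_plus_3'] * t['grade_rank']:
   grade_rank major course  score  hours  hours_plus_3  scaled
0         149  Econ   Hist     54     21            24    3576
2         268  Econ   Econ     44     21            24    6432
3         231  Econ   Phys     75     21            24    5544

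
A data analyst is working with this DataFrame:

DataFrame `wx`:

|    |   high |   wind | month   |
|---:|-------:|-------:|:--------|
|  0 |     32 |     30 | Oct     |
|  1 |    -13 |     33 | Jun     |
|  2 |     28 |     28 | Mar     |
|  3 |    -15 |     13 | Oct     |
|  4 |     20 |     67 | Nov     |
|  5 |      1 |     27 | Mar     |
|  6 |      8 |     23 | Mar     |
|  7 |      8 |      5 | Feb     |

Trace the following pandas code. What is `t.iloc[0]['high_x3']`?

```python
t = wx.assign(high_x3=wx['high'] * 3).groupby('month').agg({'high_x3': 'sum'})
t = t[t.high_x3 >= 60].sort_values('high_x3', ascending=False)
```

111

add column high_x3 = wx['high'] * 3:
   high  wind month  high_x3
0    32    30   Oct       96
1   -13    33   Jun      -39
2    28    28   Mar       84
3   -15    13   Oct      -45
4    20    67   Nov       60
5     1    27   Mar        3
6     8    23   Mar       24
7     8     5   Feb       24
group by month, sum of high_x3:
       high_x3
month         
Feb         24
Jun        -39
Mar        111
Nov         60
Oct         51
filter rows where high_x3 >= 60:
       high_x3
month         
Mar        111
Nov         60
sort by high_x3 descending:
       high_x3
month         
Mar        111
Nov         60
Hence 111.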